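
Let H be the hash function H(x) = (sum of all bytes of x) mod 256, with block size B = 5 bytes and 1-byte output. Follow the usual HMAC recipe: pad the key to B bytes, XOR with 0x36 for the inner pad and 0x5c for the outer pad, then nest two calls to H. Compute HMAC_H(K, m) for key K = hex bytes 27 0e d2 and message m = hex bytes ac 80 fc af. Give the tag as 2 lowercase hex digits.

Key hex bytes 27 0e d2 is 3 bytes ≤ B = 5; zero-pad to 5 bytes: K' = 27 0e d2 00 00.
K' ⊕ ipad = 11 38 e4 36 36.  K' ⊕ opad = 7b 52 8e 5c 5c.
Inner input = (K'⊕ipad) ∥ m = 11 38 e4 36 36 ∥ ac 80 fc af.
Inner hash: sum = 17+56+228+54+54+172+128+252+175 = 1136; mod 256 = 112 → 70.
Outer input = (K'⊕opad) ∥ inner = 7b 52 8e 5c 5c ∥ 70.
Outer hash (tag): sum = 123+82+142+92+92+112 = 643; mod 256 = 131 → 83.

83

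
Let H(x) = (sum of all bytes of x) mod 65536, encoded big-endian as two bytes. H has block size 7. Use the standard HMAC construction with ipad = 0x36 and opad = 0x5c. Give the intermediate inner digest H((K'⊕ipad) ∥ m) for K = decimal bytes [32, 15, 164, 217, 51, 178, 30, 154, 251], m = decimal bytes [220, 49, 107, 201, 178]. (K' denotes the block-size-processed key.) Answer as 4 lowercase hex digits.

04a5

Key decimal bytes [32, 15, 164, 217, 51, 178, 30, 154, 251] = 20 0f a4 d9 33 b2 1e 9a fb is 9 bytes > B = 7, so hash it first: H(key) = 04 44, then zero-pad to 7 bytes: K' = 04 44 00 00 00 00 00.
K' ⊕ ipad = 32 72 36 36 36 36 36.
Inner input = 32 72 36 36 36 36 36 ∥ dc 31 6b c9 b2.
Inner hash: sum = 50+114+54+54+54+54+54+220+49+107+201+178 = 1189 → 04 a5.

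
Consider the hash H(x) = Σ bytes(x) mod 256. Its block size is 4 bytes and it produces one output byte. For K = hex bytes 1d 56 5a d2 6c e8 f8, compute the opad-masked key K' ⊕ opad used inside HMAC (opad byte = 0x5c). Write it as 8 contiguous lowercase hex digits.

Key hex bytes 1d 56 5a d2 6c e8 f8 is 7 bytes > B = 4, so hash it first: H(key) = eb, then zero-pad to 4 bytes: K' = eb 00 00 00.
XOR each byte with 0x5c: eb⊕5c=b7, 00⊕5c=5c, 00⊕5c=5c, 00⊕5c=5c.

b75c5c5c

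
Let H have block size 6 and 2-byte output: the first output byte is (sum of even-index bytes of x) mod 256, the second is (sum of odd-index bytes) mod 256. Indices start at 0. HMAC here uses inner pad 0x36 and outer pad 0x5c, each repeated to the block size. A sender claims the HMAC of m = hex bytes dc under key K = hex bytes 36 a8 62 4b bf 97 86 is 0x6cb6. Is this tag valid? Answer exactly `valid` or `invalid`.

Key hex bytes 36 a8 62 4b bf 97 86 is 7 bytes > B = 6, so hash it first: H(key) = dd 8a, then zero-pad to 6 bytes: K' = dd 8a 00 00 00 00.
K' ⊕ ipad = eb bc 36 36 36 36; K' ⊕ opad = 81 d6 5c 5c 5c 5c.
Inner hash: even-index sum = 563 mod 256 = 51; odd-index sum = 296 mod 256 = 40 → 33 28.
Outer hash (recomputed tag): even-index sum = 364 mod 256 = 108; odd-index sum = 438 mod 256 = 182 → 6c b6.
Recomputed tag = 6cb6; claimed = 6cb6 → match.

valid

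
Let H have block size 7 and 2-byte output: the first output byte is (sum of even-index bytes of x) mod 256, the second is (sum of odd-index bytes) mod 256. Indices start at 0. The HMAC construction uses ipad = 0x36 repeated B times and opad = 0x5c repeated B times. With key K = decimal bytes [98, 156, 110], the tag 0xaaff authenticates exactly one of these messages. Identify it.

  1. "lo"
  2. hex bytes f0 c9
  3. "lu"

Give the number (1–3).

1

Key decimal bytes [98, 156, 110] = 62 9c 6e is 3 bytes ≤ B = 7; zero-pad to 7 bytes: K' = 62 9c 6e 00 00 00 00.
K' ⊕ ipad = 54 aa 58 36 36 36 36; K' ⊕ opad = 3e c0 32 5c 5c 5c 5c.
m1: inner = H(54 aa 58 36 36 36 36 6c 6f) = 87 82; tag = H(3e c0 32 5c 5c 5c 5c 87 82) = aaff ← matches
m2: inner = H(54 aa 58 36 36 36 36 f0 c9) = e1 06; tag = H(3e c0 32 5c 5c 5c 5c e1 06) = 2e59
m3: inner = H(54 aa 58 36 36 36 36 6c 75) = 8d 82; tag = H(3e c0 32 5c 5c 5c 5c 8d 82) = aa05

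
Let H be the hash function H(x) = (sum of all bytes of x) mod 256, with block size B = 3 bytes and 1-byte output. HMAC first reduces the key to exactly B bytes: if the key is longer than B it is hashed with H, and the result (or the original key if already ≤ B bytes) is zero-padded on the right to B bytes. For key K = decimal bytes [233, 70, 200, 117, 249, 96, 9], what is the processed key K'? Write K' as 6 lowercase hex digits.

ce0000

|K| = 7 > B = 3, so first hash the key.
H(K): sum = 233+70+200+117+249+96+9 = 974; mod 256 = 206 → ce.
Zero-pad H(K) = ce to 3 bytes: K' = ce 00 00.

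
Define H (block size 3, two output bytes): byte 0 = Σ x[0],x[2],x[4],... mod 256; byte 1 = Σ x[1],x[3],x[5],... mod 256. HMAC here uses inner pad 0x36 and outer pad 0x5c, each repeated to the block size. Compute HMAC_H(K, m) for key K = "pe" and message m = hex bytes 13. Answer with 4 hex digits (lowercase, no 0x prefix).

eeb5

Key "pe" = 70 65 is 2 bytes ≤ B = 3; zero-pad to 3 bytes: K' = 70 65 00.
K' ⊕ ipad = 46 53 36.  K' ⊕ opad = 2c 39 5c.
Inner input = (K'⊕ipad) ∥ m = 46 53 36 ∥ 13.
Inner hash: even-index sum = 124 mod 256 = 124; odd-index sum = 102 mod 256 = 102 → 7c 66.
Outer input = (K'⊕opad) ∥ inner = 2c 39 5c ∥ 7c 66.
Outer hash (tag): even-index sum = 238 mod 256 = 238; odd-index sum = 181 mod 256 = 181 → ee b5.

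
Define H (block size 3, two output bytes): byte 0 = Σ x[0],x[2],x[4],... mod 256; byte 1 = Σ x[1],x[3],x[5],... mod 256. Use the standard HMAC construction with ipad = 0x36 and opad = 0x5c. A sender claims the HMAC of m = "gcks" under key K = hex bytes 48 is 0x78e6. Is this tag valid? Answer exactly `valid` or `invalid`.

Key hex bytes 48 is 1 byte ≤ B = 3; zero-pad to 3 bytes: K' = 48 00 00.
K' ⊕ ipad = 7e 36 36; K' ⊕ opad = 14 5c 5c.
Inner hash: even-index sum = 394 mod 256 = 138; odd-index sum = 264 mod 256 = 8 → 8a 08.
Outer hash (recomputed tag): even-index sum = 120 mod 256 = 120; odd-index sum = 230 mod 256 = 230 → 78 e6.
Recomputed tag = 78e6; claimed = 78e6 → match.

valid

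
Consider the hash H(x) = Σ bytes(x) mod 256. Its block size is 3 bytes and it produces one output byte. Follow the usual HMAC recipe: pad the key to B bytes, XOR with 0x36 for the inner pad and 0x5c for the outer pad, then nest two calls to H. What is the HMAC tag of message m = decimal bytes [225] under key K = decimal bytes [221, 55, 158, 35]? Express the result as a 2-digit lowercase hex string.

71

Key decimal bytes [221, 55, 158, 35] = dd 37 9e 23 is 4 bytes > B = 3, so hash it first: H(key) = d5, then zero-pad to 3 bytes: K' = d5 00 00.
K' ⊕ ipad = e3 36 36.  K' ⊕ opad = 89 5c 5c.
Inner input = (K'⊕ipad) ∥ m = e3 36 36 ∥ e1.
Inner hash: sum = 227+54+54+225 = 560; mod 256 = 48 → 30.
Outer input = (K'⊕opad) ∥ inner = 89 5c 5c ∥ 30.
Outer hash (tag): sum = 137+92+92+48 = 369; mod 256 = 113 → 71.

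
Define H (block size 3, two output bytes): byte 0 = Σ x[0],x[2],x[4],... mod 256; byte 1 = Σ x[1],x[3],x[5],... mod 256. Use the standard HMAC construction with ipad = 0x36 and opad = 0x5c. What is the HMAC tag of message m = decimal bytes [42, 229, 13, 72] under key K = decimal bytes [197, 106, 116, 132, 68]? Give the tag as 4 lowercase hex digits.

Key decimal bytes [197, 106, 116, 132, 68] = c5 6a 74 84 44 is 5 bytes > B = 3, so hash it first: H(key) = 7d ee, then zero-pad to 3 bytes: K' = 7d ee 00.
K' ⊕ ipad = 4b d8 36.  K' ⊕ opad = 21 b2 5c.
Inner input = (K'⊕ipad) ∥ m = 4b d8 36 ∥ 2a e5 0d 48.
Inner hash: even-index sum = 430 mod 256 = 174; odd-index sum = 271 mod 256 = 15 → ae 0f.
Outer input = (K'⊕opad) ∥ inner = 21 b2 5c ∥ ae 0f.
Outer hash (tag): even-index sum = 140 mod 256 = 140; odd-index sum = 352 mod 256 = 96 → 8c 60.

8c60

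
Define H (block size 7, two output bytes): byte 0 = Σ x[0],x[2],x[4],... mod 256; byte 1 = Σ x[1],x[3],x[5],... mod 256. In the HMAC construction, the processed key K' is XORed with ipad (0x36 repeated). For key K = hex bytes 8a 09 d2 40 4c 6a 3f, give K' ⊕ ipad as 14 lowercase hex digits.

Key hex bytes 8a 09 d2 40 4c 6a 3f is exactly B = 7 bytes: K' = 8a 09 d2 40 4c 6a 3f.
XOR each byte with 0x36: 8a⊕36=bc, 09⊕36=3f, d2⊕36=e4, 40⊕36=76, 4c⊕36=7a, 6a⊕36=5c, 3f⊕36=09.

bc3fe4767a5c09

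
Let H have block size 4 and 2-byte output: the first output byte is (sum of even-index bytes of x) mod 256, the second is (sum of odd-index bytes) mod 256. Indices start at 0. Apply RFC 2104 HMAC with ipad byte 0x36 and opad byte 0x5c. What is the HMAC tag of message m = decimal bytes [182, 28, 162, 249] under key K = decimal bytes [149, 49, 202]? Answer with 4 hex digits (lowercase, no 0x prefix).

Key decimal bytes [149, 49, 202] = 95 31 ca is 3 bytes ≤ B = 4; zero-pad to 4 bytes: K' = 95 31 ca 00.
K' ⊕ ipad = a3 07 fc 36.  K' ⊕ opad = c9 6d 96 5c.
Inner input = (K'⊕ipad) ∥ m = a3 07 fc 36 ∥ b6 1c a2 f9.
Inner hash: even-index sum = 759 mod 256 = 247; odd-index sum = 338 mod 256 = 82 → f7 52.
Outer input = (K'⊕opad) ∥ inner = c9 6d 96 5c ∥ f7 52.
Outer hash (tag): even-index sum = 598 mod 256 = 86; odd-index sum = 283 mod 256 = 27 → 56 1b.

561b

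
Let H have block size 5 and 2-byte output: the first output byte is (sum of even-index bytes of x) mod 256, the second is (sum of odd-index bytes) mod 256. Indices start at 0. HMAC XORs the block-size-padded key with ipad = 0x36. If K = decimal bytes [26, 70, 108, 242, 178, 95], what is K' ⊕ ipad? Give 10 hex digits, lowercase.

0ea1363636

Key decimal bytes [26, 70, 108, 242, 178, 95] = 1a 46 6c f2 b2 5f is 6 bytes > B = 5, so hash it first: H(key) = 38 97, then zero-pad to 5 bytes: K' = 38 97 00 00 00.
XOR each byte with 0x36: 38⊕36=0e, 97⊕36=a1, 00⊕36=36, 00⊕36=36, 00⊕36=36.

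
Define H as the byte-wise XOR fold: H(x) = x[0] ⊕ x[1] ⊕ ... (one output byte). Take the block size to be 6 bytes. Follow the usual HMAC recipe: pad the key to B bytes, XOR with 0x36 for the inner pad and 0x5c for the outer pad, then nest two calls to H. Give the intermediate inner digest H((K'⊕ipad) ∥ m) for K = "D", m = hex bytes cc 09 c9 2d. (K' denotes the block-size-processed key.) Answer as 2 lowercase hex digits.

65

Key "D" = 44 is 1 byte ≤ B = 6; zero-pad to 6 bytes: K' = 44 00 00 00 00 00.
K' ⊕ ipad = 72 36 36 36 36 36.
Inner input = 72 36 36 36 36 36 ∥ cc 09 c9 2d.
Inner hash: XOR 72⊕36⊕36⊕36⊕36⊕36⊕cc⊕09⊕c9⊕2d = 65.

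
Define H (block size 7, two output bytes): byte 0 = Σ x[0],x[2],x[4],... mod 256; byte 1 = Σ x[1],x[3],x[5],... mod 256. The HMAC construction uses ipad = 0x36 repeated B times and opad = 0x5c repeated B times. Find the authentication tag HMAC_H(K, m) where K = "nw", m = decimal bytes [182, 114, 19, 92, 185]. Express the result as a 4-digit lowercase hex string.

Key "nw" = 6e 77 is 2 bytes ≤ B = 7; zero-pad to 7 bytes: K' = 6e 77 00 00 00 00 00.
K' ⊕ ipad = 58 41 36 36 36 36 36.  K' ⊕ opad = 32 2b 5c 5c 5c 5c 5c.
Inner input = (K'⊕ipad) ∥ m = 58 41 36 36 36 36 36 ∥ b6 72 13 5c b9.
Inner hash: even-index sum = 456 mod 256 = 200; odd-index sum = 559 mod 256 = 47 → c8 2f.
Outer input = (K'⊕opad) ∥ inner = 32 2b 5c 5c 5c 5c 5c ∥ c8 2f.
Outer hash (tag): even-index sum = 373 mod 256 = 117; odd-index sum = 427 mod 256 = 171 → 75 ab.

75ab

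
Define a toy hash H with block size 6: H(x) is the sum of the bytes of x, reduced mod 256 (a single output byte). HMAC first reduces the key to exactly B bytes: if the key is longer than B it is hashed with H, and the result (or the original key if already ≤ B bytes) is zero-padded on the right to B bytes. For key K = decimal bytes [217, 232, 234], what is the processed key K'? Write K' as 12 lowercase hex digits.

Key decimal bytes [217, 232, 234] = d9 e8 ea is 3 bytes ≤ B = 6; zero-pad to 6 bytes: K' = d9 e8 ea 00 00 00.

d9e8ea000000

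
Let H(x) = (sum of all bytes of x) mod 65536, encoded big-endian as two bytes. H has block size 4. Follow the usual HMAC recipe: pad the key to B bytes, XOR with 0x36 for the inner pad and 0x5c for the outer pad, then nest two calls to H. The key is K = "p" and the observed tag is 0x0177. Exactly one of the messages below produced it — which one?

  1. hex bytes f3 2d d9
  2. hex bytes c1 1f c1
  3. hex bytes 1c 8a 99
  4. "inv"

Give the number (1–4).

Key "p" = 70 is 1 byte ≤ B = 4; zero-pad to 4 bytes: K' = 70 00 00 00.
K' ⊕ ipad = 46 36 36 36; K' ⊕ opad = 2c 5c 5c 5c.
m1: inner = H(46 36 36 36 f3 2d d9) = 02 e1; tag = H(2c 5c 5c 5c 02 e1) = 0223
m2: inner = H(46 36 36 36 c1 1f c1) = 02 89; tag = H(2c 5c 5c 5c 02 89) = 01cb
m3: inner = H(46 36 36 36 1c 8a 99) = 02 27; tag = H(2c 5c 5c 5c 02 27) = 0169
m4: inner = H(46 36 36 36 69 6e 76) = 02 35; tag = H(2c 5c 5c 5c 02 35) = 0177 ← matches

4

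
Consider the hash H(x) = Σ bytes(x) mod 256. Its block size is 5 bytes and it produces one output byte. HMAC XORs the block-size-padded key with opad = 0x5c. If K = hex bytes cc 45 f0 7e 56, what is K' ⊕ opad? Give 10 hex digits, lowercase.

Key hex bytes cc 45 f0 7e 56 is exactly B = 5 bytes: K' = cc 45 f0 7e 56.
XOR each byte with 0x5c: cc⊕5c=90, 45⊕5c=19, f0⊕5c=ac, 7e⊕5c=22, 56⊕5c=0a.

9019ac220a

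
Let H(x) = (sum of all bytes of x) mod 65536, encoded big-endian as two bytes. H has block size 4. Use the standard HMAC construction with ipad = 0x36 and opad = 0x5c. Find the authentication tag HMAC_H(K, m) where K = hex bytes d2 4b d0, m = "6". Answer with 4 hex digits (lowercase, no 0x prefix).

Key hex bytes d2 4b d0 is 3 bytes ≤ B = 4; zero-pad to 4 bytes: K' = d2 4b d0 00.
K' ⊕ ipad = e4 7d e6 36.  K' ⊕ opad = 8e 17 8c 5c.
Inner input = (K'⊕ipad) ∥ m = e4 7d e6 36 ∥ 36.
Inner hash: sum = 228+125+230+54+54 = 691 → 02 b3.
Outer input = (K'⊕opad) ∥ inner = 8e 17 8c 5c ∥ 02 b3.
Outer hash (tag): sum = 142+23+140+92+2+179 = 578 → 02 42.

0242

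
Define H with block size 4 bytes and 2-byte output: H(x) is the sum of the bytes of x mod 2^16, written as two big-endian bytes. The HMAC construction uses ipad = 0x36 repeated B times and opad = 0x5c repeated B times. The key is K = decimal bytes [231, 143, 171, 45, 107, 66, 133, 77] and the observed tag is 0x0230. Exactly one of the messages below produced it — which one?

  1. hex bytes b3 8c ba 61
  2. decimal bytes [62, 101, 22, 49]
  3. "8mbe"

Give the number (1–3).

Key decimal bytes [231, 143, 171, 45, 107, 66, 133, 77] = e7 8f ab 2d 6b 42 85 4d is 8 bytes > B = 4, so hash it first: H(key) = 03 cd, then zero-pad to 4 bytes: K' = 03 cd 00 00.
K' ⊕ ipad = 35 fb 36 36; K' ⊕ opad = 5f 91 5c 5c.
m1: inner = H(35 fb 36 36 b3 8c ba 61) = 03 f6; tag = H(5f 91 5c 5c 03 f6) = 02a1
m2: inner = H(35 fb 36 36 3e 65 16 31) = 02 86; tag = H(5f 91 5c 5c 02 86) = 0230 ← matches
m3: inner = H(35 fb 36 36 38 6d 62 65) = 03 08; tag = H(5f 91 5c 5c 03 08) = 01b3

2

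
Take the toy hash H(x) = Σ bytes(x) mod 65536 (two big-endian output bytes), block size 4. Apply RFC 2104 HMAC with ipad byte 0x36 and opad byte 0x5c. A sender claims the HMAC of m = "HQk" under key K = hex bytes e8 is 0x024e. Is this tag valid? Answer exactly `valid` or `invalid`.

Key hex bytes e8 is 1 byte ≤ B = 4; zero-pad to 4 bytes: K' = e8 00 00 00.
K' ⊕ ipad = de 36 36 36; K' ⊕ opad = b4 5c 5c 5c.
Inner hash: sum = 222+54+54+54+72+81+107 = 644 → 02 84.
Outer hash (recomputed tag): sum = 180+92+92+92+2+132 = 590 → 02 4e.
Recomputed tag = 024e; claimed = 024e → match.

valid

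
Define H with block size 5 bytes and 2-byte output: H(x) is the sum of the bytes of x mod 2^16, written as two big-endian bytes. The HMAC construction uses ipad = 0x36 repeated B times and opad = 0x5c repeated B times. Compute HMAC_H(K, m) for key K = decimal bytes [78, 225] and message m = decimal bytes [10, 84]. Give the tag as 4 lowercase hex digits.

0234

Key decimal bytes [78, 225] = 4e e1 is 2 bytes ≤ B = 5; zero-pad to 5 bytes: K' = 4e e1 00 00 00.
K' ⊕ ipad = 78 d7 36 36 36.  K' ⊕ opad = 12 bd 5c 5c 5c.
Inner input = (K'⊕ipad) ∥ m = 78 d7 36 36 36 ∥ 0a 54.
Inner hash: sum = 120+215+54+54+54+10+84 = 591 → 02 4f.
Outer input = (K'⊕opad) ∥ inner = 12 bd 5c 5c 5c ∥ 02 4f.
Outer hash (tag): sum = 18+189+92+92+92+2+79 = 564 → 02 34.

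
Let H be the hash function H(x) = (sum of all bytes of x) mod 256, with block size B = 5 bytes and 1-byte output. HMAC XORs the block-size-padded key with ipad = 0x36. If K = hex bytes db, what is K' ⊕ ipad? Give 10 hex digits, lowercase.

Key hex bytes db is 1 byte ≤ B = 5; zero-pad to 5 bytes: K' = db 00 00 00 00.
XOR each byte with 0x36: db⊕36=ed, 00⊕36=36, 00⊕36=36, 00⊕36=36, 00⊕36=36.

ed36363636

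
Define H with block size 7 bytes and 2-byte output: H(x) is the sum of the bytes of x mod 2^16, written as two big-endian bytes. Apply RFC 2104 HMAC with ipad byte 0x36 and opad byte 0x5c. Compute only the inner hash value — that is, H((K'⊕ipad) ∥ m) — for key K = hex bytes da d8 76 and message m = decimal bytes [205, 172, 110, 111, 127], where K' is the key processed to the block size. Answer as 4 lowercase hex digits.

05c7

Key hex bytes da d8 76 is 3 bytes ≤ B = 7; zero-pad to 7 bytes: K' = da d8 76 00 00 00 00.
K' ⊕ ipad = ec ee 40 36 36 36 36.
Inner input = ec ee 40 36 36 36 36 ∥ cd ac 6e 6f 7f.
Inner hash: sum = 236+238+64+54+54+54+54+205+172+110+111+127 = 1479 → 05 c7.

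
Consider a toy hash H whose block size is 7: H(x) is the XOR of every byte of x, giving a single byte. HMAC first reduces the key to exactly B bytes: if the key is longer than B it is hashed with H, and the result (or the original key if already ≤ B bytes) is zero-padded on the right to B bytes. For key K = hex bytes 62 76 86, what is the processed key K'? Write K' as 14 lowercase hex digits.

Key hex bytes 62 76 86 is 3 bytes ≤ B = 7; zero-pad to 7 bytes: K' = 62 76 86 00 00 00 00.

62768600000000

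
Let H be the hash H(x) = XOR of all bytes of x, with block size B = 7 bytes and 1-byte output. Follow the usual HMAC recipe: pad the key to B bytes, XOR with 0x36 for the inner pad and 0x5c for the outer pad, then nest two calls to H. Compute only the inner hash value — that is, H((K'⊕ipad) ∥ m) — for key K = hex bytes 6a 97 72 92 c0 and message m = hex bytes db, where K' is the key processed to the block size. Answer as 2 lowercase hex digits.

30

Key hex bytes 6a 97 72 92 c0 is 5 bytes ≤ B = 7; zero-pad to 7 bytes: K' = 6a 97 72 92 c0 00 00.
K' ⊕ ipad = 5c a1 44 a4 f6 36 36.
Inner input = 5c a1 44 a4 f6 36 36 ∥ db.
Inner hash: XOR 5c⊕a1⊕44⊕a4⊕f6⊕36⊕36⊕db = 30.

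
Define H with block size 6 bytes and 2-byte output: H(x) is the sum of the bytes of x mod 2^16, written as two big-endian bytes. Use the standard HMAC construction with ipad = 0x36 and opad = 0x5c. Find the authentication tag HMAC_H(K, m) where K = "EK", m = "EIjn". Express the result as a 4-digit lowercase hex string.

Key "EK" = 45 4b is 2 bytes ≤ B = 6; zero-pad to 6 bytes: K' = 45 4b 00 00 00 00.
K' ⊕ ipad = 73 7d 36 36 36 36.  K' ⊕ opad = 19 17 5c 5c 5c 5c.
Inner input = (K'⊕ipad) ∥ m = 73 7d 36 36 36 36 ∥ 45 49 6a 6e.
Inner hash: sum = 115+125+54+54+54+54+69+73+106+110 = 814 → 03 2e.
Outer input = (K'⊕opad) ∥ inner = 19 17 5c 5c 5c 5c ∥ 03 2e.
Outer hash (tag): sum = 25+23+92+92+92+92+3+46 = 465 → 01 d1.

01d1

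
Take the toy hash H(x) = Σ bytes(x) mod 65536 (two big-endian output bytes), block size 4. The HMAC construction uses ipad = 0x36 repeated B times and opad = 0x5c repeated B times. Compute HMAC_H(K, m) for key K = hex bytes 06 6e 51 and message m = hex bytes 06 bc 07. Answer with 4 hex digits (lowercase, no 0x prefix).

Key hex bytes 06 6e 51 is 3 bytes ≤ B = 4; zero-pad to 4 bytes: K' = 06 6e 51 00.
K' ⊕ ipad = 30 58 67 36.  K' ⊕ opad = 5a 32 0d 5c.
Inner input = (K'⊕ipad) ∥ m = 30 58 67 36 ∥ 06 bc 07.
Inner hash: sum = 48+88+103+54+6+188+7 = 494 → 01 ee.
Outer input = (K'⊕opad) ∥ inner = 5a 32 0d 5c ∥ 01 ee.
Outer hash (tag): sum = 90+50+13+92+1+238 = 484 → 01 e4.

01e4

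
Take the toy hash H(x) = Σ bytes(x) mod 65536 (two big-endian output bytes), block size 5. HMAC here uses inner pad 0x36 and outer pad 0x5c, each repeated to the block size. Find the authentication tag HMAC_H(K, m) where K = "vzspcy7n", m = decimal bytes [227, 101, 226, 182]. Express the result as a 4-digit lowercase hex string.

0198

Key "vzspcy7n" = 76 7a 73 70 63 79 37 6e is 8 bytes > B = 5, so hash it first: H(key) = 03 54, then zero-pad to 5 bytes: K' = 03 54 00 00 00.
K' ⊕ ipad = 35 62 36 36 36.  K' ⊕ opad = 5f 08 5c 5c 5c.
Inner input = (K'⊕ipad) ∥ m = 35 62 36 36 36 ∥ e3 65 e2 b6.
Inner hash: sum = 53+98+54+54+54+227+101+226+182 = 1049 → 04 19.
Outer input = (K'⊕opad) ∥ inner = 5f 08 5c 5c 5c ∥ 04 19.
Outer hash (tag): sum = 95+8+92+92+92+4+25 = 408 → 01 98.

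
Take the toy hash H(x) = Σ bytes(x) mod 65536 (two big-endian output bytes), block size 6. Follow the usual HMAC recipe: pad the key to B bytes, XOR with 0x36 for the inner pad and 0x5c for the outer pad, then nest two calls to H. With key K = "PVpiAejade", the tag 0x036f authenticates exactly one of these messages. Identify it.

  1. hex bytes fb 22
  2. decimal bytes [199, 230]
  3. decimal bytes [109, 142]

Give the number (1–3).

1

Key "PVpiAejade" = 50 56 70 69 41 65 6a 61 64 65 is 10 bytes > B = 6, so hash it first: H(key) = 03 b9, then zero-pad to 6 bytes: K' = 03 b9 00 00 00 00.
K' ⊕ ipad = 35 8f 36 36 36 36; K' ⊕ opad = 5f e5 5c 5c 5c 5c.
m1: inner = H(35 8f 36 36 36 36 fb 22) = 02 b9; tag = H(5f e5 5c 5c 5c 5c 02 b9) = 036f ← matches
m2: inner = H(35 8f 36 36 36 36 c7 e6) = 03 49; tag = H(5f e5 5c 5c 5c 5c 03 49) = 0300
m3: inner = H(35 8f 36 36 36 36 6d 8e) = 02 97; tag = H(5f e5 5c 5c 5c 5c 02 97) = 034d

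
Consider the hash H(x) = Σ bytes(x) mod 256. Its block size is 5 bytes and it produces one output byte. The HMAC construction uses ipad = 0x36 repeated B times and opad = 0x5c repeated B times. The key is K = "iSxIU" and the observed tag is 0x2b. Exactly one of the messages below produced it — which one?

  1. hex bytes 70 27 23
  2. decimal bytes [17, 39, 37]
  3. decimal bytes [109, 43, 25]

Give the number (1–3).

Key "iSxIU" = 69 53 78 49 55 is exactly B = 5 bytes: K' = 69 53 78 49 55.
K' ⊕ ipad = 5f 65 4e 7f 63; K' ⊕ opad = 35 0f 24 15 09.
m1: inner = H(5f 65 4e 7f 63 70 27 23) = ae; tag = H(35 0f 24 15 09 ae) = 34
m2: inner = H(5f 65 4e 7f 63 11 27 25) = 51; tag = H(35 0f 24 15 09 51) = d7
m3: inner = H(5f 65 4e 7f 63 6d 2b 19) = a5; tag = H(35 0f 24 15 09 a5) = 2b ← matches

3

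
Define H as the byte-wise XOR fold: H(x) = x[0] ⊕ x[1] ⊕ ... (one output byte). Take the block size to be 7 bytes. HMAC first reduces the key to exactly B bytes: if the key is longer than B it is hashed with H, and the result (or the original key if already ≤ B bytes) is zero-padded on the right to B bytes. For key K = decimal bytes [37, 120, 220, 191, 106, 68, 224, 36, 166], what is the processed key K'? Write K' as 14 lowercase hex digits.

|K| = 9 > B = 7, so first hash the key.
H(K): XOR 25⊕78⊕dc⊕bf⊕6a⊕44⊕e0⊕24⊕a6 = 72.
Zero-pad H(K) = 72 to 7 bytes: K' = 72 00 00 00 00 00 00.

72000000000000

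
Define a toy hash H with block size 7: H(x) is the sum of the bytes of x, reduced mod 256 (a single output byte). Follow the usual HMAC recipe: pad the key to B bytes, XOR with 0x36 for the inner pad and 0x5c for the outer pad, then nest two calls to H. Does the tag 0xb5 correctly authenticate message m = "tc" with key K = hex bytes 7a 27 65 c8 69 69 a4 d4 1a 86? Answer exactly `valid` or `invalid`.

valid

Key hex bytes 7a 27 65 c8 69 69 a4 d4 1a 86 is 10 bytes > B = 7, so hash it first: H(key) = b8, then zero-pad to 7 bytes: K' = b8 00 00 00 00 00 00.
K' ⊕ ipad = 8e 36 36 36 36 36 36; K' ⊕ opad = e4 5c 5c 5c 5c 5c 5c.
Inner hash: sum = 142+54+54+54+54+54+54+116+99 = 681; mod 256 = 169 → a9.
Outer hash (recomputed tag): sum = 228+92+92+92+92+92+92+169 = 949; mod 256 = 181 → b5.
Recomputed tag = b5; claimed = b5 → match.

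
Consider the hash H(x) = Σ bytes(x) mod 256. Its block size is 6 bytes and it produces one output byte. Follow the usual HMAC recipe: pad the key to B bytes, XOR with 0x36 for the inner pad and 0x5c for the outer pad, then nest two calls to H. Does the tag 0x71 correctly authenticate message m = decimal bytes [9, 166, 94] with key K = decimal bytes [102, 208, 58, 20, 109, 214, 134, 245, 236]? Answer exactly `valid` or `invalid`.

valid

Key decimal bytes [102, 208, 58, 20, 109, 214, 134, 245, 236] = 66 d0 3a 14 6d d6 86 f5 ec is 9 bytes > B = 6, so hash it first: H(key) = 2e, then zero-pad to 6 bytes: K' = 2e 00 00 00 00 00.
K' ⊕ ipad = 18 36 36 36 36 36; K' ⊕ opad = 72 5c 5c 5c 5c 5c.
Inner hash: sum = 24+54+54+54+54+54+9+166+94 = 563; mod 256 = 51 → 33.
Outer hash (recomputed tag): sum = 114+92+92+92+92+92+51 = 625; mod 256 = 113 → 71.
Recomputed tag = 71; claimed = 71 → match.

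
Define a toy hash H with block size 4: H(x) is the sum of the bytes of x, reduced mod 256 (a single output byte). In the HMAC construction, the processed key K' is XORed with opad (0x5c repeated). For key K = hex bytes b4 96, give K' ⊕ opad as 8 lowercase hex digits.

Key hex bytes b4 96 is 2 bytes ≤ B = 4; zero-pad to 4 bytes: K' = b4 96 00 00.
XOR each byte with 0x5c: b4⊕5c=e8, 96⊕5c=ca, 00⊕5c=5c, 00⊕5c=5c.

e8ca5c5c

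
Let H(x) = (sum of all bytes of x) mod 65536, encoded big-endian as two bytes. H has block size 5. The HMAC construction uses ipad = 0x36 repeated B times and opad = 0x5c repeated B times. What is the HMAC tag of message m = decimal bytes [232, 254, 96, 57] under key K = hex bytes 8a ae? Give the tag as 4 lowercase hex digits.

0355

Key hex bytes 8a ae is 2 bytes ≤ B = 5; zero-pad to 5 bytes: K' = 8a ae 00 00 00.
K' ⊕ ipad = bc 98 36 36 36.  K' ⊕ opad = d6 f2 5c 5c 5c.
Inner input = (K'⊕ipad) ∥ m = bc 98 36 36 36 ∥ e8 fe 60 39.
Inner hash: sum = 188+152+54+54+54+232+254+96+57 = 1141 → 04 75.
Outer input = (K'⊕opad) ∥ inner = d6 f2 5c 5c 5c ∥ 04 75.
Outer hash (tag): sum = 214+242+92+92+92+4+117 = 853 → 03 55.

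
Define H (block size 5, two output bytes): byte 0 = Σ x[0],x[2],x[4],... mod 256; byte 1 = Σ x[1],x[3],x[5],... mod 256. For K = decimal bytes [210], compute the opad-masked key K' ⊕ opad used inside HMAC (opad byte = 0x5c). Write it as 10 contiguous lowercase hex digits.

8e5c5c5c5c

Key decimal bytes [210] = d2 is 1 byte ≤ B = 5; zero-pad to 5 bytes: K' = d2 00 00 00 00.
XOR each byte with 0x5c: d2⊕5c=8e, 00⊕5c=5c, 00⊕5c=5c, 00⊕5c=5c, 00⊕5c=5c.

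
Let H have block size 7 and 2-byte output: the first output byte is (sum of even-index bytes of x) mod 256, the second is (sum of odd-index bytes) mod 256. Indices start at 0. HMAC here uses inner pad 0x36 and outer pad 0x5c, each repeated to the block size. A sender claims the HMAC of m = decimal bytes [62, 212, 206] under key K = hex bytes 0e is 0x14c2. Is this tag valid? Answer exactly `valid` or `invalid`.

valid

Key hex bytes 0e is 1 byte ≤ B = 7; zero-pad to 7 bytes: K' = 0e 00 00 00 00 00 00.
K' ⊕ ipad = 38 36 36 36 36 36 36; K' ⊕ opad = 52 5c 5c 5c 5c 5c 5c.
Inner hash: even-index sum = 430 mod 256 = 174; odd-index sum = 430 mod 256 = 174 → ae ae.
Outer hash (recomputed tag): even-index sum = 532 mod 256 = 20; odd-index sum = 450 mod 256 = 194 → 14 c2.
Recomputed tag = 14c2; claimed = 14c2 → match.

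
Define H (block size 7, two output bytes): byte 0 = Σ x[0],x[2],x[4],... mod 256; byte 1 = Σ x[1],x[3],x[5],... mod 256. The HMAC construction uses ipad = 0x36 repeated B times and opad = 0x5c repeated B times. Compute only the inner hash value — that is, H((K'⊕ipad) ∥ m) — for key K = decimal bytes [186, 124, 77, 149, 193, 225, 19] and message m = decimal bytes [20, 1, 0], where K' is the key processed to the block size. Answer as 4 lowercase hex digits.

24d8

Key decimal bytes [186, 124, 77, 149, 193, 225, 19] = ba 7c 4d 95 c1 e1 13 is exactly B = 7 bytes: K' = ba 7c 4d 95 c1 e1 13.
K' ⊕ ipad = 8c 4a 7b a3 f7 d7 25.
Inner input = 8c 4a 7b a3 f7 d7 25 ∥ 14 01 00.
Inner hash: even-index sum = 548 mod 256 = 36; odd-index sum = 472 mod 256 = 216 → 24 d8.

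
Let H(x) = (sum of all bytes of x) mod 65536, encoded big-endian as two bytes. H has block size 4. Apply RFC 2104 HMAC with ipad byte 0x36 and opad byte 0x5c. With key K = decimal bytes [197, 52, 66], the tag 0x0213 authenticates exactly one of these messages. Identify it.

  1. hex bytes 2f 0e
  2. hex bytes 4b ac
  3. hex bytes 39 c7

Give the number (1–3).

2

Key decimal bytes [197, 52, 66] = c5 34 42 is 3 bytes ≤ B = 4; zero-pad to 4 bytes: K' = c5 34 42 00.
K' ⊕ ipad = f3 02 74 36; K' ⊕ opad = 99 68 1e 5c.
m1: inner = H(f3 02 74 36 2f 0e) = 01 dc; tag = H(99 68 1e 5c 01 dc) = 0258
m2: inner = H(f3 02 74 36 4b ac) = 02 96; tag = H(99 68 1e 5c 02 96) = 0213 ← matches
m3: inner = H(f3 02 74 36 39 c7) = 02 9f; tag = H(99 68 1e 5c 02 9f) = 021c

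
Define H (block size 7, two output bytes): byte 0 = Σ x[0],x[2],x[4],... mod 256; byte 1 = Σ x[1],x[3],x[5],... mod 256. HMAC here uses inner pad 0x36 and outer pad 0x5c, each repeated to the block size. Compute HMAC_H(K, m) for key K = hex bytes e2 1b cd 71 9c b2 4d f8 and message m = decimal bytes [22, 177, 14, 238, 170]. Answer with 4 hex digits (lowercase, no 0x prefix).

1211

Key hex bytes e2 1b cd 71 9c b2 4d f8 is 8 bytes > B = 7, so hash it first: H(key) = 98 36, then zero-pad to 7 bytes: K' = 98 36 00 00 00 00 00.
K' ⊕ ipad = ae 00 36 36 36 36 36.  K' ⊕ opad = c4 6a 5c 5c 5c 5c 5c.
Inner input = (K'⊕ipad) ∥ m = ae 00 36 36 36 36 36 ∥ 16 b1 0e ee aa.
Inner hash: even-index sum = 751 mod 256 = 239; odd-index sum = 314 mod 256 = 58 → ef 3a.
Outer input = (K'⊕opad) ∥ inner = c4 6a 5c 5c 5c 5c 5c ∥ ef 3a.
Outer hash (tag): even-index sum = 530 mod 256 = 18; odd-index sum = 529 mod 256 = 17 → 12 11.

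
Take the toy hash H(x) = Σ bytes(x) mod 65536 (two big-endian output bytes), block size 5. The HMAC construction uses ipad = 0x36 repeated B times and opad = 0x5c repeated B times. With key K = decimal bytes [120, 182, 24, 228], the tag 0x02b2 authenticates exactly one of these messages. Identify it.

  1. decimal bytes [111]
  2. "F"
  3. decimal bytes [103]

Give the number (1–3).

2

Key decimal bytes [120, 182, 24, 228] = 78 b6 18 e4 is 4 bytes ≤ B = 5; zero-pad to 5 bytes: K' = 78 b6 18 e4 00.
K' ⊕ ipad = 4e 80 2e d2 36; K' ⊕ opad = 24 ea 44 b8 5c.
m1: inner = H(4e 80 2e d2 36 6f) = 02 73; tag = H(24 ea 44 b8 5c 02 73) = 02db
m2: inner = H(4e 80 2e d2 36 46) = 02 4a; tag = H(24 ea 44 b8 5c 02 4a) = 02b2 ← matches
m3: inner = H(4e 80 2e d2 36 67) = 02 6b; tag = H(24 ea 44 b8 5c 02 6b) = 02d3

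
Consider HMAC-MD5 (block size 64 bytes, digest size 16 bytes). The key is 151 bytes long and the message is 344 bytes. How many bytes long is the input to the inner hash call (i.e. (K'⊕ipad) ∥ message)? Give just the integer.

Key is 151 > 64 bytes, so it is hashed to 16 bytes then zero-padded to 64: |K'| = 64.
Inner input = (K'⊕ipad) ∥ m → 64 + 344 = 408 bytes.

408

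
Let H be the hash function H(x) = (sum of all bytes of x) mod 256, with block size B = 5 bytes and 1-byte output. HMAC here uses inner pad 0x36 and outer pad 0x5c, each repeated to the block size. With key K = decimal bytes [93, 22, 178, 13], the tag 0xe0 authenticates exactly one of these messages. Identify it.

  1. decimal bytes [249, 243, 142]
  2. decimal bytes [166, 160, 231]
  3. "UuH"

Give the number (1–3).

Key decimal bytes [93, 22, 178, 13] = 5d 16 b2 0d is 4 bytes ≤ B = 5; zero-pad to 5 bytes: K' = 5d 16 b2 0d 00.
K' ⊕ ipad = 6b 20 84 3b 36; K' ⊕ opad = 01 4a ee 51 5c.
m1: inner = H(6b 20 84 3b 36 f9 f3 8e) = fa; tag = H(01 4a ee 51 5c fa) = e0 ← matches
m2: inner = H(6b 20 84 3b 36 a6 a0 e7) = ad; tag = H(01 4a ee 51 5c ad) = 93
m3: inner = H(6b 20 84 3b 36 55 75 48) = 92; tag = H(01 4a ee 51 5c 92) = 78

1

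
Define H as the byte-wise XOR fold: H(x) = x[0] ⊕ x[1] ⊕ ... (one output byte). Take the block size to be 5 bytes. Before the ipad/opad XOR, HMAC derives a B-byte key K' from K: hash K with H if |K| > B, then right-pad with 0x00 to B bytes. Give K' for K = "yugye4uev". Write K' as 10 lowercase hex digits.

2500000000

|K| = 9 > B = 5, so first hash the key.
H(K): XOR 79⊕75⊕67⊕79⊕65⊕34⊕75⊕65⊕76 = 25.
Zero-pad H(K) = 25 to 5 bytes: K' = 25 00 00 00 00.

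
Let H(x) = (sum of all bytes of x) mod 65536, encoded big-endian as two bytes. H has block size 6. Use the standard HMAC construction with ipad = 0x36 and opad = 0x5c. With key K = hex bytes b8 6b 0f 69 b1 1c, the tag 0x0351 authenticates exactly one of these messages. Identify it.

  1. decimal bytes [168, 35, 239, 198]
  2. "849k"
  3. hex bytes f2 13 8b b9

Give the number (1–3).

Key hex bytes b8 6b 0f 69 b1 1c is exactly B = 6 bytes: K' = b8 6b 0f 69 b1 1c.
K' ⊕ ipad = 8e 5d 39 5f 87 2a; K' ⊕ opad = e4 37 53 35 ed 40.
m1: inner = H(8e 5d 39 5f 87 2a a8 23 ef c6) = 04 b4; tag = H(e4 37 53 35 ed 40 04 b4) = 0388
m2: inner = H(8e 5d 39 5f 87 2a 38 34 39 6b) = 03 44; tag = H(e4 37 53 35 ed 40 03 44) = 0317
m3: inner = H(8e 5d 39 5f 87 2a f2 13 8b b9) = 04 7d; tag = H(e4 37 53 35 ed 40 04 7d) = 0351 ← matches

3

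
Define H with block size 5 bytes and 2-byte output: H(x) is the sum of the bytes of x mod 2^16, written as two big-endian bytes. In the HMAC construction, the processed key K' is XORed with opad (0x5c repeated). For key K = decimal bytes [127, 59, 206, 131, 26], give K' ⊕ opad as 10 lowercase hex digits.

236792df46

Key decimal bytes [127, 59, 206, 131, 26] = 7f 3b ce 83 1a is exactly B = 5 bytes: K' = 7f 3b ce 83 1a.
XOR each byte with 0x5c: 7f⊕5c=23, 3b⊕5c=67, ce⊕5c=92, 83⊕5c=df, 1a⊕5c=46.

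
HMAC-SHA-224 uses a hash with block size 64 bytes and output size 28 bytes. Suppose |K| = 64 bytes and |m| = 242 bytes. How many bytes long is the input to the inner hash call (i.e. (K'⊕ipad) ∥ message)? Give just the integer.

Key is 64 ≤ 64 bytes, zero-padded: |K'| = 64.
Inner input = (K'⊕ipad) ∥ m → 64 + 242 = 306 bytes.

306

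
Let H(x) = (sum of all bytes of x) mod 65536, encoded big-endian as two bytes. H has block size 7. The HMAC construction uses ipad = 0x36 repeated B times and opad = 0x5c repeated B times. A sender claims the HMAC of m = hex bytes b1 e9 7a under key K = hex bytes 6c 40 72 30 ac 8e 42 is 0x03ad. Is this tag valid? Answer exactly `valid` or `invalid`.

Key hex bytes 6c 40 72 30 ac 8e 42 is exactly B = 7 bytes: K' = 6c 40 72 30 ac 8e 42.
K' ⊕ ipad = 5a 76 44 06 9a b8 74; K' ⊕ opad = 30 1c 2e 6c f0 d2 1e.
Inner hash: sum = 90+118+68+6+154+184+116+177+233+122 = 1268 → 04 f4.
Outer hash (recomputed tag): sum = 48+28+46+108+240+210+30+4+244 = 958 → 03 be.
Recomputed tag = 03be; claimed = 03ad → mismatch.

invalid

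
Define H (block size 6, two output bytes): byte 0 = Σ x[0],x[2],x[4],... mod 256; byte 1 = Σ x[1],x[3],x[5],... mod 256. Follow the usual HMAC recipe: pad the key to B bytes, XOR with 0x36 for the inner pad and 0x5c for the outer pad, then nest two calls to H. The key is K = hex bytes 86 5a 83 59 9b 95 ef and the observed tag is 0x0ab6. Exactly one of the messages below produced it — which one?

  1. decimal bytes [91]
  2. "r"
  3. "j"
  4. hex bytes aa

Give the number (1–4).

Key hex bytes 86 5a 83 59 9b 95 ef is 7 bytes > B = 6, so hash it first: H(key) = 93 48, then zero-pad to 6 bytes: K' = 93 48 00 00 00 00.
K' ⊕ ipad = a5 7e 36 36 36 36; K' ⊕ opad = cf 14 5c 5c 5c 5c.
m1: inner = H(a5 7e 36 36 36 36 5b) = 6c ea; tag = H(cf 14 5c 5c 5c 5c 6c ea) = f3b6
m2: inner = H(a5 7e 36 36 36 36 72) = 83 ea; tag = H(cf 14 5c 5c 5c 5c 83 ea) = 0ab6 ← matches
m3: inner = H(a5 7e 36 36 36 36 6a) = 7b ea; tag = H(cf 14 5c 5c 5c 5c 7b ea) = 02b6
m4: inner = H(a5 7e 36 36 36 36 aa) = bb ea; tag = H(cf 14 5c 5c 5c 5c bb ea) = 42b6

2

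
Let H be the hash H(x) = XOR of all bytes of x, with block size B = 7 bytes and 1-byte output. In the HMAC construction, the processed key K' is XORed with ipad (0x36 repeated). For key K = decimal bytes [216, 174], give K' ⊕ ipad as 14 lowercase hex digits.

Key decimal bytes [216, 174] = d8 ae is 2 bytes ≤ B = 7; zero-pad to 7 bytes: K' = d8 ae 00 00 00 00 00.
XOR each byte with 0x36: d8⊕36=ee, ae⊕36=98, 00⊕36=36, 00⊕36=36, 00⊕36=36, 00⊕36=36, 00⊕36=36.

ee983636363636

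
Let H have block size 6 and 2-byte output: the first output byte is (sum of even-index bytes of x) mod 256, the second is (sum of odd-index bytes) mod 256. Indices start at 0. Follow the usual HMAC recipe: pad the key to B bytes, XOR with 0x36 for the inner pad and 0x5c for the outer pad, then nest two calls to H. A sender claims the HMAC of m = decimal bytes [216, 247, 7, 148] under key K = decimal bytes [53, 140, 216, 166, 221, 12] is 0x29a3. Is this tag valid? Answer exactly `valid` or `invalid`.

Key decimal bytes [53, 140, 216, 166, 221, 12] = 35 8c d8 a6 dd 0c is exactly B = 6 bytes: K' = 35 8c d8 a6 dd 0c.
K' ⊕ ipad = 03 ba ee 90 eb 3a; K' ⊕ opad = 69 d0 84 fa 81 50.
Inner hash: even-index sum = 699 mod 256 = 187; odd-index sum = 783 mod 256 = 15 → bb 0f.
Outer hash (recomputed tag): even-index sum = 553 mod 256 = 41; odd-index sum = 553 mod 256 = 41 → 29 29.
Recomputed tag = 2929; claimed = 29a3 → mismatch.

invalid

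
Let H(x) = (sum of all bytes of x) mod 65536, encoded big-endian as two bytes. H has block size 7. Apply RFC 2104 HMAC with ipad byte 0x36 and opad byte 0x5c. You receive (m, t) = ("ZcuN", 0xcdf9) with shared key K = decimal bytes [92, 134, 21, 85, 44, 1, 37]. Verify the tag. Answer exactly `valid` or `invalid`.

invalid

Key decimal bytes [92, 134, 21, 85, 44, 1, 37] = 5c 86 15 55 2c 01 25 is exactly B = 7 bytes: K' = 5c 86 15 55 2c 01 25.
K' ⊕ ipad = 6a b0 23 63 1a 37 13; K' ⊕ opad = 00 da 49 09 70 5d 79.
Inner hash: sum = 106+176+35+99+26+55+19+90+99+117+78 = 900 → 03 84.
Outer hash (recomputed tag): sum = 0+218+73+9+112+93+121+3+132 = 761 → 02 f9.
Recomputed tag = 02f9; claimed = cdf9 → mismatch.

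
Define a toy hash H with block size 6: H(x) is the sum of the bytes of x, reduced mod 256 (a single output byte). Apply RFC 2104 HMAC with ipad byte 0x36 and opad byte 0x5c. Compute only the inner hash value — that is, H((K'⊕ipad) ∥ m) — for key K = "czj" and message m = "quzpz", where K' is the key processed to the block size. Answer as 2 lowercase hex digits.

e9

Key "czj" = 63 7a 6a is 3 bytes ≤ B = 6; zero-pad to 6 bytes: K' = 63 7a 6a 00 00 00.
K' ⊕ ipad = 55 4c 5c 36 36 36.
Inner input = 55 4c 5c 36 36 36 ∥ 71 75 7a 70 7a.
Inner hash: sum = 85+76+92+54+54+54+113+117+122+112+122 = 1001; mod 256 = 233 → e9.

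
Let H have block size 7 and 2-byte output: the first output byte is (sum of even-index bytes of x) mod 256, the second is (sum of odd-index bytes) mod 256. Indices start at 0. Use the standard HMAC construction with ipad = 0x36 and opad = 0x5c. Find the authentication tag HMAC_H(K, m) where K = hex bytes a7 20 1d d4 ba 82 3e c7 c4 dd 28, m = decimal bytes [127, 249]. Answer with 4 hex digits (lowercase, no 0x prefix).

1f37

Key hex bytes a7 20 1d d4 ba 82 3e c7 c4 dd 28 is 11 bytes > B = 7, so hash it first: H(key) = a8 1a, then zero-pad to 7 bytes: K' = a8 1a 00 00 00 00 00.
K' ⊕ ipad = 9e 2c 36 36 36 36 36.  K' ⊕ opad = f4 46 5c 5c 5c 5c 5c.
Inner input = (K'⊕ipad) ∥ m = 9e 2c 36 36 36 36 36 ∥ 7f f9.
Inner hash: even-index sum = 569 mod 256 = 57; odd-index sum = 279 mod 256 = 23 → 39 17.
Outer input = (K'⊕opad) ∥ inner = f4 46 5c 5c 5c 5c 5c ∥ 39 17.
Outer hash (tag): even-index sum = 543 mod 256 = 31; odd-index sum = 311 mod 256 = 55 → 1f 37.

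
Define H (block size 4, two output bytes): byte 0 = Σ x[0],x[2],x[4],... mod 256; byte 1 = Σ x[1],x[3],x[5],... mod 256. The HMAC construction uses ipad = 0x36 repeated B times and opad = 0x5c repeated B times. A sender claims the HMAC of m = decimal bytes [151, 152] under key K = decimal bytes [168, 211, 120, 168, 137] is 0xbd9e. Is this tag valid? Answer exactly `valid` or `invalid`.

valid

Key decimal bytes [168, 211, 120, 168, 137] = a8 d3 78 a8 89 is 5 bytes > B = 4, so hash it first: H(key) = a9 7b, then zero-pad to 4 bytes: K' = a9 7b 00 00.
K' ⊕ ipad = 9f 4d 36 36; K' ⊕ opad = f5 27 5c 5c.
Inner hash: even-index sum = 364 mod 256 = 108; odd-index sum = 283 mod 256 = 27 → 6c 1b.
Outer hash (recomputed tag): even-index sum = 445 mod 256 = 189; odd-index sum = 158 mod 256 = 158 → bd 9e.
Recomputed tag = bd9e; claimed = bd9e → match.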